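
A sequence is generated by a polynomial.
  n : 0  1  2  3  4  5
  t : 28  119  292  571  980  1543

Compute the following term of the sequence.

91 , 173 , 279 , 409 , 563
82 , 106 , 130 , 154
24 , 24 , 24
Third differences constant at 24.
154 + 24 = 178;  563 + 178 = 741;  1543 + 741 = 2284

2284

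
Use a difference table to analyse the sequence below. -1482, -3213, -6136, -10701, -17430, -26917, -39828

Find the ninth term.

Δ: -1731, -2923, -4565, -6729, -9487, -12911
Δ²: -1192, -1642, -2164, -2758, -3424
Δ³: -450, -522, -594, -666
Δ⁴: -72, -72, -72
The fourth differences are constant (-72).
-666 − 72 = -738;  -3424 − 738 = -4162;  -12911 − 4162 = -17073;  -39828 − 17073 = -56901
-738 − 72 = -810;  -4162 − 810 = -4972;  -17073 − 4972 = -22045;  -56901 − 22045 = -78946

-78946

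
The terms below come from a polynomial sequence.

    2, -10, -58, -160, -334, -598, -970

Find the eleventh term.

-3898

First differences: -12 , -48 , -102 , -174 , -264 , -372
Second differences: -36 , -54 , -72 , -90 , -108
Third differences: -18 , -18 , -18 , -18
Third differences constant at -18.
-108 − 18 = -126;  -372 − 126 = -498;  -970 − 498 = -1468
-126 − 18 = -144;  -498 − 144 = -642;  -1468 − 642 = -2110
-144 − 18 = -162;  -642 − 162 = -804;  -2110 − 804 = -2914
-162 − 18 = -180;  -804 − 180 = -984;  -2914 − 984 = -3898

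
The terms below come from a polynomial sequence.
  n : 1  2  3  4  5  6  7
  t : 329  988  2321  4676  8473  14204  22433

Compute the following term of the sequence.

D1: 659, 1333, 2355, 3797, 5731, 8229
D2: 674, 1022, 1442, 1934, 2498
D3: 348, 420, 492, 564
D4: 72, 72, 72
Constant fourth difference = 72, so extend:
564 + 72 = 636;  2498 + 636 = 3134;  8229 + 3134 = 11363;  22433 + 11363 = 33796

33796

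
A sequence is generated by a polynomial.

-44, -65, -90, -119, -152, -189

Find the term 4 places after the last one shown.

First differences: -21, -25, -29, -33, -37
Second differences: -4, -4, -4, -4
The second differences are constant (-4).
-37 − 4 = -41;  -189 − 41 = -230
-41 − 4 = -45;  -230 − 45 = -275
-45 − 4 = -49;  -275 − 49 = -324
-49 − 4 = -53;  -324 − 53 = -377

-377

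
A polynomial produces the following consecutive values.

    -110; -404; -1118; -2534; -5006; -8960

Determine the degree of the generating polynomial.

4

D1: -294, -714, -1416, -2472, -3954
D2: -420, -702, -1056, -1482
D3: -282, -354, -426
D4: -72, -72
The fourth differences are constant, so the polynomial has degree 4.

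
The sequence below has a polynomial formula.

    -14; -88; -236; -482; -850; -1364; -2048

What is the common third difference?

-24

First differences: -74, -148, -246, -368, -514, -684
Second differences: -74, -98, -122, -146, -170
Third differences: -24, -24, -24, -24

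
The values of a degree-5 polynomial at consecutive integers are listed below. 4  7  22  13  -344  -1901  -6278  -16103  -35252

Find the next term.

-69089

D1: 3, 15, -9, -357, -1557, -4377, -9825, -19149
D2: 12, -24, -348, -1200, -2820, -5448, -9324
D3: -36, -324, -852, -1620, -2628, -3876
D4: -288, -528, -768, -1008, -1248
D5: -240, -240, -240, -240
Fifth differences constant at -240.
-1248 − 240 = -1488;  -3876 − 1488 = -5364;  -9324 − 5364 = -14688;  -19149 − 14688 = -33837;  -35252 − 33837 = -69089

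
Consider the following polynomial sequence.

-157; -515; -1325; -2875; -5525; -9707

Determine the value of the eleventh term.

-73757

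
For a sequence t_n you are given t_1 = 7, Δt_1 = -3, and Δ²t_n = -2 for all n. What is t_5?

-17

Build the table forward from the leading diagonal:
Δ²: -2  -2  -2  -2  -2
Δ: -3  -5  -7  -9  -11
t: 7  4  -1  -8  -17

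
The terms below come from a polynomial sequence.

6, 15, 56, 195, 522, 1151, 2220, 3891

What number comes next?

9, 41, 139, 327, 629, 1069, 1671
32, 98, 188, 302, 440, 602
66, 90, 114, 138, 162
24, 24, 24, 24
Constant fourth difference = 24, so extend:
162 + 24 = 186;  602 + 186 = 788;  1671 + 788 = 2459;  3891 + 2459 = 6350

6350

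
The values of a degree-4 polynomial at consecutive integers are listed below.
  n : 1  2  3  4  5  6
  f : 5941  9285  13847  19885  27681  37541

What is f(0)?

3581

3344, 4562, 6038, 7796, 9860
1218, 1476, 1758, 2064
258, 282, 306
24, 24
The fourth differences are constant at 24.
Work back: 258 − 24 = 234;  1218 − 234 = 984;  3344 − 984 = 2360;  5941 − 2360 = 3581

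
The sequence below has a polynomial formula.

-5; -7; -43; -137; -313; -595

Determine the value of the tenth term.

-3263

First differences: -2, -36, -94, -176, -282
Second differences: -34, -58, -82, -106
Third differences: -24, -24, -24
The third differences are constant (-24).
-106 − 24 = -130;  -282 − 130 = -412;  -595 − 412 = -1007
-130 − 24 = -154;  -412 − 154 = -566;  -1007 − 566 = -1573
-154 − 24 = -178;  -566 − 178 = -744;  -1573 − 744 = -2317
-178 − 24 = -202;  -744 − 202 = -946;  -2317 − 946 = -3263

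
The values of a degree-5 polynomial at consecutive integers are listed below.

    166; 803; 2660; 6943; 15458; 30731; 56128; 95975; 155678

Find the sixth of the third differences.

5406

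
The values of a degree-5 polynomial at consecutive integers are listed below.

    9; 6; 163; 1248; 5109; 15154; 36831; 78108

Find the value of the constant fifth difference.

480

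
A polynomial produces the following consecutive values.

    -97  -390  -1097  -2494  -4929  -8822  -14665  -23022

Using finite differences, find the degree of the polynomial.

First differences: -293, -707, -1397, -2435, -3893, -5843, -8357
Second differences: -414, -690, -1038, -1458, -1950, -2514
Third differences: -276, -348, -420, -492, -564
Fourth differences: -72, -72, -72, -72
The fourth differences are constant, so the polynomial has degree 4.

4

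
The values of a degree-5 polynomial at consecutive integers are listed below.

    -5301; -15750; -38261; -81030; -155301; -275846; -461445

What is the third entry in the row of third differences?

First differences: -10449, -22511, -42769, -74271, -120545, -185599
Second differences: -12062, -20258, -31502, -46274, -65054
Third differences: -8196, -11244, -14772, -18780
Fourth differences: -3048, -3528, -4008
Fifth differences: -480, -480

-14772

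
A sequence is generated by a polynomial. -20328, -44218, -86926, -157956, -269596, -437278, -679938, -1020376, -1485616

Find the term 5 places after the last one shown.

-6970726

D1: -23890, -42708, -71030, -111640, -167682, -242660, -340438, -465240
D2: -18818, -28322, -40610, -56042, -74978, -97778, -124802
D3: -9504, -12288, -15432, -18936, -22800, -27024
D4: -2784, -3144, -3504, -3864, -4224
D5: -360, -360, -360, -360
Fifth differences constant at -360.
-4224 − 360 = -4584;  -27024 − 4584 = -31608;  -124802 − 31608 = -156410;  -465240 − 156410 = -621650;  -1485616 − 621650 = -2107266
-4584 − 360 = -4944;  -31608 − 4944 = -36552;  -156410 − 36552 = -192962;  -621650 − 192962 = -814612;  -2107266 − 814612 = -2921878
-4944 − 360 = -5304;  -36552 − 5304 = -41856;  -192962 − 41856 = -234818;  -814612 − 234818 = -1049430;  -2921878 − 1049430 = -3971308
-5304 − 360 = -5664;  -41856 − 5664 = -47520;  -234818 − 47520 = -282338;  -1049430 − 282338 = -1331768;  -3971308 − 1331768 = -5303076
-5664 − 360 = -6024;  -47520 − 6024 = -53544;  -282338 − 53544 = -335882;  -1331768 − 335882 = -1667650;  -5303076 − 1667650 = -6970726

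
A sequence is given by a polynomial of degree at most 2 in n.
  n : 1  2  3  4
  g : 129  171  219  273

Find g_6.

42, 48, 54
6, 6
Second differences constant at 6.
54 + 6 = 60;  273 + 60 = 333
60 + 6 = 66;  333 + 66 = 399

399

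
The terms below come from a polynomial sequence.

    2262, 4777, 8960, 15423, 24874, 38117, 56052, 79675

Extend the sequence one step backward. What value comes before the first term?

899

2515  4183  6463  9451  13243  17935  23623
1668  2280  2988  3792  4692  5688
612  708  804  900  996
96  96  96  96
The fourth differences are constant at 96.
Work back: 612 − 96 = 516;  1668 − 516 = 1152;  2515 − 1152 = 1363;  2262 − 1363 = 899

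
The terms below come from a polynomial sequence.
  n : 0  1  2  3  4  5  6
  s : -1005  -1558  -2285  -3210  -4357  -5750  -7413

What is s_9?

Δ: -553, -727, -925, -1147, -1393, -1663
Δ²: -174, -198, -222, -246, -270
Δ³: -24, -24, -24, -24
The third differences are constant (-24).
-270 − 24 = -294;  -1663 − 294 = -1957;  -7413 − 1957 = -9370
-294 − 24 = -318;  -1957 − 318 = -2275;  -9370 − 2275 = -11645
-318 − 24 = -342;  -2275 − 342 = -2617;  -11645 − 2617 = -14262

-14262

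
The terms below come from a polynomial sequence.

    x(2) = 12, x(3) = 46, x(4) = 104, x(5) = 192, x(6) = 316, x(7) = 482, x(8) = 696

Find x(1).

First differences: 34, 58, 88, 124, 166, 214
Second differences: 24, 30, 36, 42, 48
Third differences: 6, 6, 6, 6
The third differences are constant at 6.
Work back: 24 − 6 = 18;  34 − 18 = 16;  12 − 16 = -4

-4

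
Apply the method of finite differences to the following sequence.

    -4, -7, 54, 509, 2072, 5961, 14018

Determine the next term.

Δ: -3, 61, 455, 1563, 3889, 8057
Δ²: 64, 394, 1108, 2326, 4168
Δ³: 330, 714, 1218, 1842
Δ⁴: 384, 504, 624
Δ⁵: 120, 120
The fifth differences are constant (120).
624 + 120 = 744;  1842 + 744 = 2586;  4168 + 2586 = 6754;  8057 + 6754 = 14811;  14018 + 14811 = 28829

28829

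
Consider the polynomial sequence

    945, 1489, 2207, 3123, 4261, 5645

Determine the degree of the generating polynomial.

544, 718, 916, 1138, 1384
174, 198, 222, 246
24, 24, 24
The third differences are constant, so the polynomial has degree 3.

3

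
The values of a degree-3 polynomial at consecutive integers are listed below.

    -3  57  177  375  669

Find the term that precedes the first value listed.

-21

D1: 60  120  198  294
D2: 60  78  96
D3: 18  18
The third differences are constant at 18.
Work back: 60 − 18 = 42;  60 − 42 = 18;  -3 − 18 = -21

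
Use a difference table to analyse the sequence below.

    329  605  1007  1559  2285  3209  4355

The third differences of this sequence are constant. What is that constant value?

24

First differences: 276, 402, 552, 726, 924, 1146
Second differences: 126, 150, 174, 198, 222
Third differences: 24, 24, 24, 24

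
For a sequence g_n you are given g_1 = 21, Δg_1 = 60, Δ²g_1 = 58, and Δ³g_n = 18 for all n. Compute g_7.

1611

Build the table forward from the leading diagonal:
Third differences: 18, 18, 18, 18, 18, 18, 18
Second differences: 58, 76, 94, 112, 130, 148, 166
First differences: 60, 118, 194, 288, 400, 530, 678
g: 21, 81, 199, 393, 681, 1081, 1611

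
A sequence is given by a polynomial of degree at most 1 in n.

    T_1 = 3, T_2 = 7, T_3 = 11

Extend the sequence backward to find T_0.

-1

Δ: 4, 4
The first differences are constant at 4.
Work back: 3 − 4 = -1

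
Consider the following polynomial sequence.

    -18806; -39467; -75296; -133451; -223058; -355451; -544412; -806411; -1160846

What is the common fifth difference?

-240

Δ: -20661, -35829, -58155, -89607, -132393, -188961, -261999, -354435
Δ²: -15168, -22326, -31452, -42786, -56568, -73038, -92436
Δ³: -7158, -9126, -11334, -13782, -16470, -19398
Δ⁴: -1968, -2208, -2448, -2688, -2928
Δ⁵: -240, -240, -240, -240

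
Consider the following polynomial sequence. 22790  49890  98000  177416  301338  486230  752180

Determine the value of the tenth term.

Δ: 27100, 48110, 79416, 123922, 184892, 265950
Δ²: 21010, 31306, 44506, 60970, 81058
Δ³: 10296, 13200, 16464, 20088
Δ⁴: 2904, 3264, 3624
Δ⁵: 360, 360
Constant fifth difference = 360, so extend:
3624 + 360 = 3984;  20088 + 3984 = 24072;  81058 + 24072 = 105130;  265950 + 105130 = 371080;  752180 + 371080 = 1123260
3984 + 360 = 4344;  24072 + 4344 = 28416;  105130 + 28416 = 133546;  371080 + 133546 = 504626;  1123260 + 504626 = 1627886
4344 + 360 = 4704;  28416 + 4704 = 33120;  133546 + 33120 = 166666;  504626 + 166666 = 671292;  1627886 + 671292 = 2299178

2299178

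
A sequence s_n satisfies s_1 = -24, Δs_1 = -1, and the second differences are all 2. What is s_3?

-24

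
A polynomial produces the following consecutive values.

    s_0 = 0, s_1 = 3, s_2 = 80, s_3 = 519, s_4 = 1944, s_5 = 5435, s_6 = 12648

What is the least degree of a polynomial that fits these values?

5

Δ: 3, 77, 439, 1425, 3491, 7213
Δ²: 74, 362, 986, 2066, 3722
Δ³: 288, 624, 1080, 1656
Δ⁴: 336, 456, 576
Δ⁵: 120, 120
The fifth differences are constant, so the polynomial has degree 5.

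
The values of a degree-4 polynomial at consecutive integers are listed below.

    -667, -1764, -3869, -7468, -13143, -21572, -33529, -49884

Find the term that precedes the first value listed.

-188

Δ: -1097, -2105, -3599, -5675, -8429, -11957, -16355
Δ²: -1008, -1494, -2076, -2754, -3528, -4398
Δ³: -486, -582, -678, -774, -870
Δ⁴: -96, -96, -96, -96
The fourth differences are constant at -96.
Work back: -486 + 96 = -390;  -1008 + 390 = -618;  -1097 + 618 = -479;  -667 + 479 = -188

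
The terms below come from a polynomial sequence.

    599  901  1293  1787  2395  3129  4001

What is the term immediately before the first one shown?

Δ: 302, 392, 494, 608, 734, 872
Δ²: 90, 102, 114, 126, 138
Δ³: 12, 12, 12, 12
The third differences are constant at 12.
Work back: 90 − 12 = 78;  302 − 78 = 224;  599 − 224 = 375

375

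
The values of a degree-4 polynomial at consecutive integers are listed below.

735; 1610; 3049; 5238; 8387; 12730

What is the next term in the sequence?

18525

D1: 875 , 1439 , 2189 , 3149 , 4343
D2: 564 , 750 , 960 , 1194
D3: 186 , 210 , 234
D4: 24 , 24
Constant fourth difference = 24, so extend:
234 + 24 = 258;  1194 + 258 = 1452;  4343 + 1452 = 5795;  12730 + 5795 = 18525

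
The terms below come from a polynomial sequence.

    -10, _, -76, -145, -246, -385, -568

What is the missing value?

Using the last 5 terms:
Δ: -69  -101  -139  -183
Δ²: -32  -38  -44
Δ³: -6  -6
Constant third difference = -6.
Extend backward: -32 + 6 = -26;  -69 + 26 = -43;  -76 + 43 = -33

-33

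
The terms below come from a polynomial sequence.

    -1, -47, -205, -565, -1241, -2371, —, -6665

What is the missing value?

-4117

Using the first 6 terms:
D1: -46, -158, -360, -676, -1130
D2: -112, -202, -316, -454
D3: -90, -114, -138
D4: -24, -24
Constant fourth difference = -24.
Extend forward: -138 − 24 = -162;  -454 − 162 = -616;  -1130 − 616 = -1746;  -2371 − 1746 = -4117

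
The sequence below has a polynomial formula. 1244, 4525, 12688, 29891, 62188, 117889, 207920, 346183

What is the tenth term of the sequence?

Δ: 3281, 8163, 17203, 32297, 55701, 90031, 138263
Δ²: 4882, 9040, 15094, 23404, 34330, 48232
Δ³: 4158, 6054, 8310, 10926, 13902
Δ⁴: 1896, 2256, 2616, 2976
Δ⁵: 360, 360, 360
The fifth differences are constant (360).
2976 + 360 = 3336;  13902 + 3336 = 17238;  48232 + 17238 = 65470;  138263 + 65470 = 203733;  346183 + 203733 = 549916
3336 + 360 = 3696;  17238 + 3696 = 20934;  65470 + 20934 = 86404;  203733 + 86404 = 290137;  549916 + 290137 = 840053

840053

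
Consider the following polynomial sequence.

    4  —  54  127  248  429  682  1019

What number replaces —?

Using the last 6 terms:
Δ: 73  121  181  253  337
Δ²: 48  60  72  84
Δ³: 12  12  12
Constant third difference = 12.
Extend backward: 48 − 12 = 36;  73 − 36 = 37;  54 − 37 = 17

17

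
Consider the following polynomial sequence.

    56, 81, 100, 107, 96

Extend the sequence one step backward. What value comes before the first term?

25  19  7  -11
-6  -12  -18
-6  -6
The third differences are constant at -6.
Work back: -6 + 6 = 0;  25 + 0 = 25;  56 − 25 = 31

31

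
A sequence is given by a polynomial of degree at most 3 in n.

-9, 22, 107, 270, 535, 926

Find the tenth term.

4230

Δ: 31 , 85 , 163 , 265 , 391
Δ²: 54 , 78 , 102 , 126
Δ³: 24 , 24 , 24
Constant third difference = 24, so extend:
126 + 24 = 150;  391 + 150 = 541;  926 + 541 = 1467
150 + 24 = 174;  541 + 174 = 715;  1467 + 715 = 2182
174 + 24 = 198;  715 + 198 = 913;  2182 + 913 = 3095
198 + 24 = 222;  913 + 222 = 1135;  3095 + 1135 = 4230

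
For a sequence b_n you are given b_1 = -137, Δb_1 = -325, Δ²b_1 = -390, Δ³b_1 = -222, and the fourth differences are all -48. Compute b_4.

-2504

Build the table forward from the leading diagonal:
Δ⁴: -48  -48  -48  -48
Δ³: -222  -270  -318  -366
Δ²: -390  -612  -882  -1200
Δ: -325  -715  -1327  -2209
b: -137  -462  -1177  -2504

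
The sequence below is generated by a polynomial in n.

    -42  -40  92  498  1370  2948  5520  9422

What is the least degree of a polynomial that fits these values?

D1: 2, 132, 406, 872, 1578, 2572, 3902
D2: 130, 274, 466, 706, 994, 1330
D3: 144, 192, 240, 288, 336
D4: 48, 48, 48, 48
The fourth differences are constant, so the polynomial has degree 4.

4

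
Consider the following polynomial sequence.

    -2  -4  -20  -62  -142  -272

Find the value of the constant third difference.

Δ: -2, -16, -42, -80, -130
Δ²: -14, -26, -38, -50
Δ³: -12, -12, -12

-12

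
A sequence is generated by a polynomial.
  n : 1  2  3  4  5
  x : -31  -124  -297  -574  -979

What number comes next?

-1536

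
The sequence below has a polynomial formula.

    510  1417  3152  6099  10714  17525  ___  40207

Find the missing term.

Using the first 6 terms:
907  1735  2947  4615  6811
828  1212  1668  2196
384  456  528
72  72
Constant fourth difference = 72.
Extend forward: 528 + 72 = 600;  2196 + 600 = 2796;  6811 + 2796 = 9607;  17525 + 9607 = 27132

27132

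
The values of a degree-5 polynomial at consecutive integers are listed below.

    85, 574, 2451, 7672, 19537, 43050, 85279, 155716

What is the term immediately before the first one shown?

12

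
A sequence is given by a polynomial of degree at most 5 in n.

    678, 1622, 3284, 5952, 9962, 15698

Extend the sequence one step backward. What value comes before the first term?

212

944, 1662, 2668, 4010, 5736
718, 1006, 1342, 1726
288, 336, 384
48, 48
The fourth differences are constant at 48.
Work back: 288 − 48 = 240;  718 − 240 = 478;  944 − 478 = 466;  678 − 466 = 212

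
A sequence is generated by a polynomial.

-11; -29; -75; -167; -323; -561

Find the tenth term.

-2693

Δ: -18 , -46 , -92 , -156 , -238
Δ²: -28 , -46 , -64 , -82
Δ³: -18 , -18 , -18
Third differences constant at -18.
-82 − 18 = -100;  -238 − 100 = -338;  -561 − 338 = -899
-100 − 18 = -118;  -338 − 118 = -456;  -899 − 456 = -1355
-118 − 18 = -136;  -456 − 136 = -592;  -1355 − 592 = -1947
-136 − 18 = -154;  -592 − 154 = -746;  -1947 − 746 = -2693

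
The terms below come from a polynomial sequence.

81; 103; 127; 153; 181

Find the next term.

First differences: 22, 24, 26, 28
Second differences: 2, 2, 2
Constant second difference = 2, so extend:
28 + 2 = 30;  181 + 30 = 211

211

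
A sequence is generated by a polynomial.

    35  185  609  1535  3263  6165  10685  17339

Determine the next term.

26715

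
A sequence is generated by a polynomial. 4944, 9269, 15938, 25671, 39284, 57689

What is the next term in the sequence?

Δ: 4325  6669  9733  13613  18405
Δ²: 2344  3064  3880  4792
Δ³: 720  816  912
Δ⁴: 96  96
Fourth differences constant at 96.
912 + 96 = 1008;  4792 + 1008 = 5800;  18405 + 5800 = 24205;  57689 + 24205 = 81894

81894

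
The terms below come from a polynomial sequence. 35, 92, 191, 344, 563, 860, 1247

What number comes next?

D1: 57 , 99 , 153 , 219 , 297 , 387
D2: 42 , 54 , 66 , 78 , 90
D3: 12 , 12 , 12 , 12
Constant third difference = 12, so extend:
90 + 12 = 102;  387 + 102 = 489;  1247 + 489 = 1736

1736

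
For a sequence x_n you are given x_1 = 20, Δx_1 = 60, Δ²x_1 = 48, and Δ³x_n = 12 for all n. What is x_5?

Build the table forward from the leading diagonal:
Third differences: 12, 12, 12, 12, 12
Second differences: 48, 60, 72, 84, 96
First differences: 60, 108, 168, 240, 324
x: 20, 80, 188, 356, 596

596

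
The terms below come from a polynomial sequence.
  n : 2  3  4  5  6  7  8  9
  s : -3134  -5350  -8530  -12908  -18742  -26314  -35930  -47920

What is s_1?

-1672

-2216, -3180, -4378, -5834, -7572, -9616, -11990
-964, -1198, -1456, -1738, -2044, -2374
-234, -258, -282, -306, -330
-24, -24, -24, -24
The fourth differences are constant at -24.
Work back: -234 + 24 = -210;  -964 + 210 = -754;  -2216 + 754 = -1462;  -3134 + 1462 = -1672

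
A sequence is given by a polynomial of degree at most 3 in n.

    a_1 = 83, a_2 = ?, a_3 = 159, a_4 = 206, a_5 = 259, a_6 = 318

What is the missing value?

118

Using the last 4 terms:
D1: 47, 53, 59
D2: 6, 6
Constant second difference = 6.
Extend backward: 47 − 6 = 41;  159 − 41 = 118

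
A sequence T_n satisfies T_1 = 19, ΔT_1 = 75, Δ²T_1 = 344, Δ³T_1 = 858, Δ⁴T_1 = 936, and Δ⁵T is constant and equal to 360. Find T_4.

2134

Build the table forward from the leading diagonal:
Fifth differences: 360, 360, 360, 360
Fourth differences: 936, 1296, 1656, 2016
Third differences: 858, 1794, 3090, 4746
Second differences: 344, 1202, 2996, 6086
First differences: 75, 419, 1621, 4617
T: 19, 94, 513, 2134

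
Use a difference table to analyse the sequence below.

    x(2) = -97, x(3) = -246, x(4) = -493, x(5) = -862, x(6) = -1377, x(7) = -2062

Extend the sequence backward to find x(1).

D1: -149  -247  -369  -515  -685
D2: -98  -122  -146  -170
D3: -24  -24  -24
The third differences are constant at -24.
Work back: -98 + 24 = -74;  -149 + 74 = -75;  -97 + 75 = -22

-22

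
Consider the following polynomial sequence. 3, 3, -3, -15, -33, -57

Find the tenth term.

First differences: 0, -6, -12, -18, -24
Second differences: -6, -6, -6, -6
Second differences constant at -6.
-24 − 6 = -30;  -57 − 30 = -87
-30 − 6 = -36;  -87 − 36 = -123
-36 − 6 = -42;  -123 − 42 = -165
-42 − 6 = -48;  -165 − 48 = -213

-213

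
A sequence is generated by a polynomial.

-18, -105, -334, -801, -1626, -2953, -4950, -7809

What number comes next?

-87, -229, -467, -825, -1327, -1997, -2859
-142, -238, -358, -502, -670, -862
-96, -120, -144, -168, -192
-24, -24, -24, -24
Fourth differences constant at -24.
-192 − 24 = -216;  -862 − 216 = -1078;  -2859 − 1078 = -3937;  -7809 − 3937 = -11746

-11746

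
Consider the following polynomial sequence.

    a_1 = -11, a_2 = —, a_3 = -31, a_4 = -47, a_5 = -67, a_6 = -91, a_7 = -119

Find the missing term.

-19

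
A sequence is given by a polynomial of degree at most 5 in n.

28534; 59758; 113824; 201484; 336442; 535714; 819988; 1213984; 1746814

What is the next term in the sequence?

D1: 31224  54066  87660  134958  199272  284274  393996  532830
D2: 22842  33594  47298  64314  85002  109722  138834
D3: 10752  13704  17016  20688  24720  29112
D4: 2952  3312  3672  4032  4392
D5: 360  360  360  360
The fifth differences are constant (360).
4392 + 360 = 4752;  29112 + 4752 = 33864;  138834 + 33864 = 172698;  532830 + 172698 = 705528;  1746814 + 705528 = 2452342

2452342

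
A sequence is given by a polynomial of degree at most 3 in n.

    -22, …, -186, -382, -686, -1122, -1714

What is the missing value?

Using the last 5 terms:
First differences: -196  -304  -436  -592
Second differences: -108  -132  -156
Third differences: -24  -24
Constant third difference = -24.
Extend backward: -108 + 24 = -84;  -196 + 84 = -112;  -186 + 112 = -74

-74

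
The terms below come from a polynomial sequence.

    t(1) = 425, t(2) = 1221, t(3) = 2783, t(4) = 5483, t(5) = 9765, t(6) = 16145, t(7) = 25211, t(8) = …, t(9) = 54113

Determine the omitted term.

Using the first 7 terms:
796  1562  2700  4282  6380  9066
766  1138  1582  2098  2686
372  444  516  588
72  72  72
Constant fourth difference = 72.
Extend forward: 588 + 72 = 660;  2686 + 660 = 3346;  9066 + 3346 = 12412;  25211 + 12412 = 37623

37623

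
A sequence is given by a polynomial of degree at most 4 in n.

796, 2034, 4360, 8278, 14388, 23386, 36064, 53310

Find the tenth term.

105538

First differences: 1238 , 2326 , 3918 , 6110 , 8998 , 12678 , 17246
Second differences: 1088 , 1592 , 2192 , 2888 , 3680 , 4568
Third differences: 504 , 600 , 696 , 792 , 888
Fourth differences: 96 , 96 , 96 , 96
Constant fourth difference = 96, so extend:
888 + 96 = 984;  4568 + 984 = 5552;  17246 + 5552 = 22798;  53310 + 22798 = 76108
984 + 96 = 1080;  5552 + 1080 = 6632;  22798 + 6632 = 29430;  76108 + 29430 = 105538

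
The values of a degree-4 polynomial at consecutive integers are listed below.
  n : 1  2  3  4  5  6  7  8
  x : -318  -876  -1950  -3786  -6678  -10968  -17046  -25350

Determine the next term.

Δ: -558  -1074  -1836  -2892  -4290  -6078  -8304
Δ²: -516  -762  -1056  -1398  -1788  -2226
Δ³: -246  -294  -342  -390  -438
Δ⁴: -48  -48  -48  -48
Fourth differences constant at -48.
-438 − 48 = -486;  -2226 − 486 = -2712;  -8304 − 2712 = -11016;  -25350 − 11016 = -36366

-36366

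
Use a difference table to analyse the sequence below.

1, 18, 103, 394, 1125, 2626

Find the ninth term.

16489

17 , 85 , 291 , 731 , 1501
68 , 206 , 440 , 770
138 , 234 , 330
96 , 96
The fourth differences are constant (96).
330 + 96 = 426;  770 + 426 = 1196;  1501 + 1196 = 2697;  2626 + 2697 = 5323
426 + 96 = 522;  1196 + 522 = 1718;  2697 + 1718 = 4415;  5323 + 4415 = 9738
522 + 96 = 618;  1718 + 618 = 2336;  4415 + 2336 = 6751;  9738 + 6751 = 16489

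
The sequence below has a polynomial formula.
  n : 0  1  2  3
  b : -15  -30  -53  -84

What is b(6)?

-225

-15 , -23 , -31
-8 , -8
Constant second difference = -8, so extend:
-31 − 8 = -39;  -84 − 39 = -123
-39 − 8 = -47;  -123 − 47 = -170
-47 − 8 = -55;  -170 − 55 = -225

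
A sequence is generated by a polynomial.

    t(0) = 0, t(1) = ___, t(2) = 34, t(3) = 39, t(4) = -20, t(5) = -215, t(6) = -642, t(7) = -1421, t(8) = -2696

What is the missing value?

13

Using the last 7 terms:
Δ: 5, -59, -195, -427, -779, -1275
Δ²: -64, -136, -232, -352, -496
Δ³: -72, -96, -120, -144
Δ⁴: -24, -24, -24
Constant fourth difference = -24.
Extend backward: -72 + 24 = -48;  -64 + 48 = -16;  5 + 16 = 21;  34 − 21 = 13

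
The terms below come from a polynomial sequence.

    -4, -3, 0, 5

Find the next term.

1 , 3 , 5
2 , 2
The second differences are constant (2).
5 + 2 = 7;  5 + 7 = 12

12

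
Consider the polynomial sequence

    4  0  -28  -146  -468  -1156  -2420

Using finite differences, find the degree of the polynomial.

4

-4, -28, -118, -322, -688, -1264
-24, -90, -204, -366, -576
-66, -114, -162, -210
-48, -48, -48
The fourth differences are constant, so the polynomial has degree 4.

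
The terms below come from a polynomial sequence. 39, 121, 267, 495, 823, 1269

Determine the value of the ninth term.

3495

D1: 82 , 146 , 228 , 328 , 446
D2: 64 , 82 , 100 , 118
D3: 18 , 18 , 18
The third differences are constant (18).
118 + 18 = 136;  446 + 136 = 582;  1269 + 582 = 1851
136 + 18 = 154;  582 + 154 = 736;  1851 + 736 = 2587
154 + 18 = 172;  736 + 172 = 908;  2587 + 908 = 3495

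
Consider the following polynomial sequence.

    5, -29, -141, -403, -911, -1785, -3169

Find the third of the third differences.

-120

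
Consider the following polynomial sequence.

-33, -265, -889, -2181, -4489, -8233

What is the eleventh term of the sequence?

-68233

D1: -232  -624  -1292  -2308  -3744
D2: -392  -668  -1016  -1436
D3: -276  -348  -420
D4: -72  -72
Constant fourth difference = -72, so extend:
-420 − 72 = -492;  -1436 − 492 = -1928;  -3744 − 1928 = -5672;  -8233 − 5672 = -13905
-492 − 72 = -564;  -1928 − 564 = -2492;  -5672 − 2492 = -8164;  -13905 − 8164 = -22069
-564 − 72 = -636;  -2492 − 636 = -3128;  -8164 − 3128 = -11292;  -22069 − 11292 = -33361
-636 − 72 = -708;  -3128 − 708 = -3836;  -11292 − 3836 = -15128;  -33361 − 15128 = -48489
-708 − 72 = -780;  -3836 − 780 = -4616;  -15128 − 4616 = -19744;  -48489 − 19744 = -68233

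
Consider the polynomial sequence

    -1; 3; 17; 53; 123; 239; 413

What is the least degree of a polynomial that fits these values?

3

D1: 4, 14, 36, 70, 116, 174
D2: 10, 22, 34, 46, 58
D3: 12, 12, 12, 12
The third differences are constant, so the polynomial has degree 3.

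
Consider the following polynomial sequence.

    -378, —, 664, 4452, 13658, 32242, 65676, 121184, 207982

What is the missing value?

-394

Using the last 7 terms:
First differences: 3788, 9206, 18584, 33434, 55508, 86798
Second differences: 5418, 9378, 14850, 22074, 31290
Third differences: 3960, 5472, 7224, 9216
Fourth differences: 1512, 1752, 1992
Fifth differences: 240, 240
Constant fifth difference = 240.
Extend backward: 1512 − 240 = 1272;  3960 − 1272 = 2688;  5418 − 2688 = 2730;  3788 − 2730 = 1058;  664 − 1058 = -394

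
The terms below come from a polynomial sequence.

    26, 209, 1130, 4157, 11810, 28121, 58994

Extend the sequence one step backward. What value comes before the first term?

5

Δ: 183  921  3027  7653  16311  30873
Δ²: 738  2106  4626  8658  14562
Δ³: 1368  2520  4032  5904
Δ⁴: 1152  1512  1872
Δ⁵: 360  360
The fifth differences are constant at 360.
Work back: 1152 − 360 = 792;  1368 − 792 = 576;  738 − 576 = 162;  183 − 162 = 21;  26 − 21 = 5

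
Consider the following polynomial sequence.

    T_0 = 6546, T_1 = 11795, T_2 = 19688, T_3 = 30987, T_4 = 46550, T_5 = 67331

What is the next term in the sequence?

94380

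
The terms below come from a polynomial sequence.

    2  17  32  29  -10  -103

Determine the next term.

-268

Δ: 15  15  -3  -39  -93
Δ²: 0  -18  -36  -54
Δ³: -18  -18  -18
Third differences constant at -18.
-54 − 18 = -72;  -93 − 72 = -165;  -103 − 165 = -268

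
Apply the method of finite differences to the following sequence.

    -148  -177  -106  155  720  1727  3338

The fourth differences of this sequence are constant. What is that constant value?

First differences: -29, 71, 261, 565, 1007, 1611
Second differences: 100, 190, 304, 442, 604
Third differences: 90, 114, 138, 162
Fourth differences: 24, 24, 24

24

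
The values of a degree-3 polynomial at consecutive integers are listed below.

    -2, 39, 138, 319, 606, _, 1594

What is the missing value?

1023

Using the first 5 terms:
41  99  181  287
58  82  106
24  24
Constant third difference = 24.
Extend forward: 106 + 24 = 130;  287 + 130 = 417;  606 + 417 = 1023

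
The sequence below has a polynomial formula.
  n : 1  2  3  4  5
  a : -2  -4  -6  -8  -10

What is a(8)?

First differences: -2  -2  -2  -2
First differences constant at -2.
-10 − 2 = -12
-12 − 2 = -14
-14 − 2 = -16

-16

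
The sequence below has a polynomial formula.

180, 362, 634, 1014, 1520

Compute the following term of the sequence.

First differences: 182, 272, 380, 506
Second differences: 90, 108, 126
Third differences: 18, 18
The third differences are constant (18).
126 + 18 = 144;  506 + 144 = 650;  1520 + 650 = 2170

2170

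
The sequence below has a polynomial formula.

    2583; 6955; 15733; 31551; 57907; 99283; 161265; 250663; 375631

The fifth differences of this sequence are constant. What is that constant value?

120

D1: 4372, 8778, 15818, 26356, 41376, 61982, 89398, 124968
D2: 4406, 7040, 10538, 15020, 20606, 27416, 35570
D3: 2634, 3498, 4482, 5586, 6810, 8154
D4: 864, 984, 1104, 1224, 1344
D5: 120, 120, 120, 120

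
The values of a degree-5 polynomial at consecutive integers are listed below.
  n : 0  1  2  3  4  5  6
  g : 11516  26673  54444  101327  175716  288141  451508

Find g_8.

996012

15157 , 27771 , 46883 , 74389 , 112425 , 163367
12614 , 19112 , 27506 , 38036 , 50942
6498 , 8394 , 10530 , 12906
1896 , 2136 , 2376
240 , 240
The fifth differences are constant (240).
2376 + 240 = 2616;  12906 + 2616 = 15522;  50942 + 15522 = 66464;  163367 + 66464 = 229831;  451508 + 229831 = 681339
2616 + 240 = 2856;  15522 + 2856 = 18378;  66464 + 18378 = 84842;  229831 + 84842 = 314673;  681339 + 314673 = 996012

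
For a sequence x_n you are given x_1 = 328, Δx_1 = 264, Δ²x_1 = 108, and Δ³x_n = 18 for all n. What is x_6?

Build the table forward from the leading diagonal:
Δ³: 18  18  18  18  18  18
Δ²: 108  126  144  162  180  198
Δ: 264  372  498  642  804  984
x: 328  592  964  1462  2104  2908

2908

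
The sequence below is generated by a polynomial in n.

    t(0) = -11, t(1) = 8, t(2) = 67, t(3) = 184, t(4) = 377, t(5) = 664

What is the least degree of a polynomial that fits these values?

D1: 19, 59, 117, 193, 287
D2: 40, 58, 76, 94
D3: 18, 18, 18
The third differences are constant, so the polynomial has degree 3.

3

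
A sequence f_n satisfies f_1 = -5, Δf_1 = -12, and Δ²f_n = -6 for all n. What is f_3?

Build the table forward from the leading diagonal:
D2: -6  -6  -6
D1: -12  -18  -24
f: -5  -17  -35

-35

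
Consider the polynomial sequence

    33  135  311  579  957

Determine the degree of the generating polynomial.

3

Δ: 102, 176, 268, 378
Δ²: 74, 92, 110
Δ³: 18, 18
The third differences are constant, so the polynomial has degree 3.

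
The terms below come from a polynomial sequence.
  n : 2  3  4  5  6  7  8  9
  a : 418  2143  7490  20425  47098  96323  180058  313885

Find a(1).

53

D1: 1725  5347  12935  26673  49225  83735  133827
D2: 3622  7588  13738  22552  34510  50092
D3: 3966  6150  8814  11958  15582
D4: 2184  2664  3144  3624
D5: 480  480  480
The fifth differences are constant at 480.
Work back: 2184 − 480 = 1704;  3966 − 1704 = 2262;  3622 − 2262 = 1360;  1725 − 1360 = 365;  418 − 365 = 53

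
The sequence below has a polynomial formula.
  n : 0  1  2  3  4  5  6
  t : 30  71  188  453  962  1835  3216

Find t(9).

41, 117, 265, 509, 873, 1381
76, 148, 244, 364, 508
72, 96, 120, 144
24, 24, 24
Constant fourth difference = 24, so extend:
144 + 24 = 168;  508 + 168 = 676;  1381 + 676 = 2057;  3216 + 2057 = 5273
168 + 24 = 192;  676 + 192 = 868;  2057 + 868 = 2925;  5273 + 2925 = 8198
192 + 24 = 216;  868 + 216 = 1084;  2925 + 1084 = 4009;  8198 + 4009 = 12207

12207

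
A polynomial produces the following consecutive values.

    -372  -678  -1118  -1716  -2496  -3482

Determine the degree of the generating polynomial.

First differences: -306, -440, -598, -780, -986
Second differences: -134, -158, -182, -206
Third differences: -24, -24, -24
The third differences are constant, so the polynomial has degree 3.

3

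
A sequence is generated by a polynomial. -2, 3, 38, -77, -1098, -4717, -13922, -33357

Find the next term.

5, 35, -115, -1021, -3619, -9205, -19435
30, -150, -906, -2598, -5586, -10230
-180, -756, -1692, -2988, -4644
-576, -936, -1296, -1656
-360, -360, -360
Constant fifth difference = -360, so extend:
-1656 − 360 = -2016;  -4644 − 2016 = -6660;  -10230 − 6660 = -16890;  -19435 − 16890 = -36325;  -33357 − 36325 = -69682

-69682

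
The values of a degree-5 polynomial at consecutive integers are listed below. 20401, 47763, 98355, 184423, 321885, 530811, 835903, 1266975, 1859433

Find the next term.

2654755

27362  50592  86068  137462  208926  305092  431072  592458
23230  35476  51394  71464  96166  125980  161386
12246  15918  20070  24702  29814  35406
3672  4152  4632  5112  5592
480  480  480  480
The fifth differences are constant (480).
5592 + 480 = 6072;  35406 + 6072 = 41478;  161386 + 41478 = 202864;  592458 + 202864 = 795322;  1859433 + 795322 = 2654755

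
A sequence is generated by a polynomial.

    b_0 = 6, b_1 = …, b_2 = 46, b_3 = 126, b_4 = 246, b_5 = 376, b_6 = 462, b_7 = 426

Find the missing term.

12

Using the last 6 terms:
First differences: 80, 120, 130, 86, -36
Second differences: 40, 10, -44, -122
Third differences: -30, -54, -78
Fourth differences: -24, -24
Constant fourth difference = -24.
Extend backward: -30 + 24 = -6;  40 + 6 = 46;  80 − 46 = 34;  46 − 34 = 12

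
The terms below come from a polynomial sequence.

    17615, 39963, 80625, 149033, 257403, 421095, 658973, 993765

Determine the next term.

D1: 22348 , 40662 , 68408 , 108370 , 163692 , 237878 , 334792
D2: 18314 , 27746 , 39962 , 55322 , 74186 , 96914
D3: 9432 , 12216 , 15360 , 18864 , 22728
D4: 2784 , 3144 , 3504 , 3864
D5: 360 , 360 , 360
Constant fifth difference = 360, so extend:
3864 + 360 = 4224;  22728 + 4224 = 26952;  96914 + 26952 = 123866;  334792 + 123866 = 458658;  993765 + 458658 = 1452423

1452423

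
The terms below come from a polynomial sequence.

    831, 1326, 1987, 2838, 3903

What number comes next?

5206

495 , 661 , 851 , 1065
166 , 190 , 214
24 , 24
The third differences are constant (24).
214 + 24 = 238;  1065 + 238 = 1303;  3903 + 1303 = 5206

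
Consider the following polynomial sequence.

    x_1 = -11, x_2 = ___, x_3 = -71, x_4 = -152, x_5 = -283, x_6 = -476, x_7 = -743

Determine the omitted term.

-28

Using the last 5 terms:
Δ: -81  -131  -193  -267
Δ²: -50  -62  -74
Δ³: -12  -12
Constant third difference = -12.
Extend backward: -50 + 12 = -38;  -81 + 38 = -43;  -71 + 43 = -28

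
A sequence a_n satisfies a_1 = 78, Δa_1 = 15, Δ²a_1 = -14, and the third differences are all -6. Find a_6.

Build the table forward from the leading diagonal:
Third differences: -6, -6, -6, -6, -6, -6
Second differences: -14, -20, -26, -32, -38, -44
First differences: 15, 1, -19, -45, -77, -115
a: 78, 93, 94, 75, 30, -47

-47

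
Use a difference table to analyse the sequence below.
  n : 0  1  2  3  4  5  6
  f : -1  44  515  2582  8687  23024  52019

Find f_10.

548099

45 , 471 , 2067 , 6105 , 14337 , 28995
426 , 1596 , 4038 , 8232 , 14658
1170 , 2442 , 4194 , 6426
1272 , 1752 , 2232
480 , 480
Constant fifth difference = 480, so extend:
2232 + 480 = 2712;  6426 + 2712 = 9138;  14658 + 9138 = 23796;  28995 + 23796 = 52791;  52019 + 52791 = 104810
2712 + 480 = 3192;  9138 + 3192 = 12330;  23796 + 12330 = 36126;  52791 + 36126 = 88917;  104810 + 88917 = 193727
3192 + 480 = 3672;  12330 + 3672 = 16002;  36126 + 16002 = 52128;  88917 + 52128 = 141045;  193727 + 141045 = 334772
3672 + 480 = 4152;  16002 + 4152 = 20154;  52128 + 20154 = 72282;  141045 + 72282 = 213327;  334772 + 213327 = 548099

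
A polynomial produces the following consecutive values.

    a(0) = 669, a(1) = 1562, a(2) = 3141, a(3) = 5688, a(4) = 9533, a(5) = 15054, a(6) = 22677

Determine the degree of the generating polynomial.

4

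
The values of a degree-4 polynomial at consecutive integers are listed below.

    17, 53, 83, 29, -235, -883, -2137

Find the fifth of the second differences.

-606

First differences: 36, 30, -54, -264, -648, -1254
Second differences: -6, -84, -210, -384, -606
Third differences: -78, -126, -174, -222
Fourth differences: -48, -48, -48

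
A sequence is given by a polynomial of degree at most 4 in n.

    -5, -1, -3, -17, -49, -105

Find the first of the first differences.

4

Δ: 4, -2, -14, -32, -56
Δ²: -6, -12, -18, -24
Δ³: -6, -6, -6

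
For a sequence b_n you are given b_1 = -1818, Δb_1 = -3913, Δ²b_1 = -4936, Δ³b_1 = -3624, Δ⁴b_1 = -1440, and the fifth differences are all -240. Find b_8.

Build the table forward from the leading diagonal:
Δ⁵: -240, -240, -240, -240, -240, -240, -240, -240
Δ⁴: -1440, -1680, -1920, -2160, -2400, -2640, -2880, -3120
Δ³: -3624, -5064, -6744, -8664, -10824, -13224, -15864, -18744
Δ²: -4936, -8560, -13624, -20368, -29032, -39856, -53080, -68944
Δ: -3913, -8849, -17409, -31033, -51401, -80433, -120289, -173369
b: -1818, -5731, -14580, -31989, -63022, -114423, -194856, -315145

-315145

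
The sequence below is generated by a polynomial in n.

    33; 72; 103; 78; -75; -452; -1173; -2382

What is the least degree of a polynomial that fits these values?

Δ: 39, 31, -25, -153, -377, -721, -1209
Δ²: -8, -56, -128, -224, -344, -488
Δ³: -48, -72, -96, -120, -144
Δ⁴: -24, -24, -24, -24
The fourth differences are constant, so the polynomial has degree 4.

4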